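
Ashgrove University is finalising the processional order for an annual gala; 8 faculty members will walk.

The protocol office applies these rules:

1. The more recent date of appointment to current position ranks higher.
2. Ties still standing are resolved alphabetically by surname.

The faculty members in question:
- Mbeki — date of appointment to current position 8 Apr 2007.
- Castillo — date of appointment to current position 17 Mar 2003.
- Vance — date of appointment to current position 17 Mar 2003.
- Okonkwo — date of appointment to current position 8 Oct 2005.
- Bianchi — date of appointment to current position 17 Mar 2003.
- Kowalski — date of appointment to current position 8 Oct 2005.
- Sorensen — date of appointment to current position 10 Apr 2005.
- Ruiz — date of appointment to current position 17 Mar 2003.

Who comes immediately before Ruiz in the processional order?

Castillo

By date of appointment to current position (later first): Mbeki (8 Apr 2007); then Kowalski and Okonkwo (both 8 Oct 2005); then Sorensen (10 Apr 2005); then Bianchi, Castillo, Ruiz and Vance (each 17 Mar 2003).
Among Kowalski and Okonkwo, alphabetically by surname: Kowalski before Okonkwo.
Among Bianchi, Castillo, Ruiz and Vance, alphabetically by surname: Bianchi before Castillo before Ruiz before Vance.
Order: Mbeki, Kowalski, Okonkwo, Sorensen, Bianchi, Castillo, Ruiz, Vance.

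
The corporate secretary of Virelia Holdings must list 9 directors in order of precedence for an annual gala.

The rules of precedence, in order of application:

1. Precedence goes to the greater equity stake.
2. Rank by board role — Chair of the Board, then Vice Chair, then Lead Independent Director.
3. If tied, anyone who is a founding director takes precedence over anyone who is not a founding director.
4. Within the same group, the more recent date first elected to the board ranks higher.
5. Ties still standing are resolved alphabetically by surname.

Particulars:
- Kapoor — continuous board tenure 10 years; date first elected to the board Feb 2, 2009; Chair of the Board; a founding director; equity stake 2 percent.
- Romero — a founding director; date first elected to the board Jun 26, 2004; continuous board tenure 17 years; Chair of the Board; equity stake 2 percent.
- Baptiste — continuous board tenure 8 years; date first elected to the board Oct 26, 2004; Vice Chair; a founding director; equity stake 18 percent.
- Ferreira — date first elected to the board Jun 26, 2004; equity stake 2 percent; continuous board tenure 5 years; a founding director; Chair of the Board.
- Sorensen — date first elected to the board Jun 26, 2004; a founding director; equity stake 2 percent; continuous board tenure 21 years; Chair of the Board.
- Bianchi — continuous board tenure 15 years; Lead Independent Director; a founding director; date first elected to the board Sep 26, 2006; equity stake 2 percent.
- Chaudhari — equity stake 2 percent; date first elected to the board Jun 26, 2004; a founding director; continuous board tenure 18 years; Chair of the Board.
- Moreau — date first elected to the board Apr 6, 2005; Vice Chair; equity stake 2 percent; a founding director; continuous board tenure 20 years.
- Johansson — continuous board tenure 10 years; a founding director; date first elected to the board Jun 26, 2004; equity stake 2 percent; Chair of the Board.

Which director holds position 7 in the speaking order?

By equity stake (higher first): Baptiste (18 percent); then Kapoor, Chaudhari, Ferreira, Johansson, Romero, Sorensen, Moreau and Bianchi (each 2 percent).
Among Kapoor, Chaudhari, Ferreira, Johansson, Romero, Sorensen, Moreau and Bianchi, by board role: Kapoor, Chaudhari, Ferreira, Johansson, Romero and Sorensen (Chair of the Board) before Moreau (Vice Chair) before Bianchi (Lead Independent Director).
Kapoor, Chaudhari, Ferreira, Johansson, Romero and Sorensen are each a founding director, so the next rule applies.
Among Kapoor, Chaudhari, Ferreira, Johansson, Romero and Sorensen, by date first elected to the board (later first): Kapoor (Feb 2, 2009) before Chaudhari, Ferreira, Johansson, Romero and Sorensen (Jun 26, 2004).
Among Chaudhari, Ferreira, Johansson, Romero and Sorensen, alphabetically by surname: Chaudhari before Ferreira before Johansson before Romero before Sorensen.
Order: Baptiste, Kapoor, Chaudhari, Ferreira, Johansson, Romero, Sorensen, Moreau, Bianchi.

Sorensen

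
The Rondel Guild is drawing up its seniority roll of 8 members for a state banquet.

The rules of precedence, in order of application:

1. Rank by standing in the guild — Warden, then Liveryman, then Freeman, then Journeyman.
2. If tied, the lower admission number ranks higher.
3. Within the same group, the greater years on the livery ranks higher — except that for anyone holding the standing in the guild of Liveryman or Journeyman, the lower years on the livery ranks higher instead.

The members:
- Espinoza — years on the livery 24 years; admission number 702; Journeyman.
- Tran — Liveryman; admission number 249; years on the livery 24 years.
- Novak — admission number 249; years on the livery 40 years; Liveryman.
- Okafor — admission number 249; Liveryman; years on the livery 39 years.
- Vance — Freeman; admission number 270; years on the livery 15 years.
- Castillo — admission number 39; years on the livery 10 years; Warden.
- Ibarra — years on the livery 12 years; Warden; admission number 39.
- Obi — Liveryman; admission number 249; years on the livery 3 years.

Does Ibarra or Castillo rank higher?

Ibarra

By standing in the guild: Ibarra and Castillo (Warden); then Obi, Tran, Okafor and Novak (Liveryman); then Vance (Freeman); then Espinoza (Journeyman).
Ibarra and Castillo both have admission number 39, so the next rule applies.
Among Ibarra and Castillo, by years on the livery (higher first): Ibarra (12 years) before Castillo (10 years).
Obi, Tran, Okafor and Novak all have admission number 249, so the next rule applies.
Among Obi, Tran, Okafor and Novak, by years on the livery (lower first) (reversed rule for this group): Obi (3 years) before Tran (24 years) before Okafor (39 years) before Novak (40 years).
So Ibarra takes precedence.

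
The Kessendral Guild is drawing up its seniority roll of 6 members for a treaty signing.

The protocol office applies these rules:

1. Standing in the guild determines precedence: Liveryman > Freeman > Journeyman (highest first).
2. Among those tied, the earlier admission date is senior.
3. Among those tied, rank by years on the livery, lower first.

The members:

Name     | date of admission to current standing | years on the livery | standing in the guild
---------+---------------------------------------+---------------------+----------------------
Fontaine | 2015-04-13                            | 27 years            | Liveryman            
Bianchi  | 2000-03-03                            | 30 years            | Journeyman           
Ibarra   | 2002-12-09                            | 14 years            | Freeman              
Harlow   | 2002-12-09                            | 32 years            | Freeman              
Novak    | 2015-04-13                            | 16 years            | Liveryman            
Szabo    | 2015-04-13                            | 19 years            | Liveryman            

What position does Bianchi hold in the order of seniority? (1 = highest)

By standing in the guild: Novak, Szabo and Fontaine (Liveryman); then Ibarra and Harlow (Freeman); then Bianchi (Journeyman).
Novak, Szabo and Fontaine all have date of admission to current standing 2015-04-13, so the next rule applies.
Among Novak, Szabo and Fontaine, by years on the livery (lower first): Novak (16 years) before Szabo (19 years) before Fontaine (27 years).
Ibarra and Harlow both have date of admission to current standing 2002-12-09, so the next rule applies.
Among Ibarra and Harlow, by years on the livery (lower first): Ibarra (14 years) before Harlow (32 years).
Order: Novak, Szabo, Fontaine, Ibarra, Harlow, Bianchi. So position 6.

6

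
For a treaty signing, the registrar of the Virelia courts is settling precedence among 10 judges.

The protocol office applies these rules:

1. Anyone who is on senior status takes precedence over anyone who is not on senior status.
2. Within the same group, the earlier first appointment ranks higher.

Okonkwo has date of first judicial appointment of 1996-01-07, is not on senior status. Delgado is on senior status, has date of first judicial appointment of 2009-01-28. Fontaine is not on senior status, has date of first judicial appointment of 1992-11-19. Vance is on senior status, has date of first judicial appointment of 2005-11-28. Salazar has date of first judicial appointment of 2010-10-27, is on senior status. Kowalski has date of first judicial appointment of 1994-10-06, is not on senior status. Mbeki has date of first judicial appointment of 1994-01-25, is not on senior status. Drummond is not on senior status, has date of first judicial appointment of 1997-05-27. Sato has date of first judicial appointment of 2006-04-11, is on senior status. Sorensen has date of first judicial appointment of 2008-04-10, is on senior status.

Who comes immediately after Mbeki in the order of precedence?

By the first rule: Vance, Sato, Sorensen, Delgado and Salazar (each on senior status); then Fontaine, Mbeki, Kowalski, Okonkwo and Drummond (each not on senior status).
Among Vance, Sato, Sorensen, Delgado and Salazar, by date of first judicial appointment (earlier first): Vance (2005-11-28) before Sato (2006-04-11) before Sorensen (2008-04-10) before Delgado (2009-01-28) before Salazar (2010-10-27).
Among Fontaine, Mbeki, Kowalski, Okonkwo and Drummond, by date of first judicial appointment (earlier first): Fontaine (1992-11-19) before Mbeki (1994-01-25) before Kowalski (1994-10-06) before Okonkwo (1996-01-07) before Drummond (1997-05-27).
Order: Vance, Sato, Sorensen, Delgado, Salazar, Fontaine, Mbeki, Kowalski, Okonkwo, Drummond.

Kowalski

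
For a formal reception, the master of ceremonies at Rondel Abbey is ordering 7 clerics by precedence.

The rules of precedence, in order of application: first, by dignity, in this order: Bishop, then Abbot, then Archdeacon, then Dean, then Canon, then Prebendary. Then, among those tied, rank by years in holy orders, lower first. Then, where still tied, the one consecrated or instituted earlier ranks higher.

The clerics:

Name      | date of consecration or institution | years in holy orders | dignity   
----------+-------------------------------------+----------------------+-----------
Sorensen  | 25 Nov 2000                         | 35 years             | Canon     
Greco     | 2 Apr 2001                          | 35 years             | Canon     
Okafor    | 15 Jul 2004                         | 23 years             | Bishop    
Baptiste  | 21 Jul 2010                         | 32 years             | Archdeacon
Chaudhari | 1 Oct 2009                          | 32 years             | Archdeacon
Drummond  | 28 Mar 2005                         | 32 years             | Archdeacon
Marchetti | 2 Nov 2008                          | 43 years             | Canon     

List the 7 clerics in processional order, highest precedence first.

Okafor, Drummond, Chaudhari, Baptiste, Sorensen, Greco, Marchetti

By dignity: Okafor (Bishop); then Drummond, Chaudhari and Baptiste (Archdeacon); then Sorensen, Greco and Marchetti (Canon).
Drummond, Chaudhari and Baptiste all have years in holy orders 32 years, so the next rule applies.
Among Drummond, Chaudhari and Baptiste, by date of consecration or institution (earlier first): Drummond (28 Mar 2005) before Chaudhari (1 Oct 2009) before Baptiste (21 Jul 2010).
Among Sorensen, Greco and Marchetti, by years in holy orders (lower first): Sorensen and Greco (35 years) before Marchetti (43 years).
Among Sorensen and Greco, by date of consecration or institution (earlier first): Sorensen (25 Nov 2000) before Greco (2 Apr 2001).
Full order: Okafor, Drummond, Chaudhari, Baptiste, Sorensen, Greco, Marchetti.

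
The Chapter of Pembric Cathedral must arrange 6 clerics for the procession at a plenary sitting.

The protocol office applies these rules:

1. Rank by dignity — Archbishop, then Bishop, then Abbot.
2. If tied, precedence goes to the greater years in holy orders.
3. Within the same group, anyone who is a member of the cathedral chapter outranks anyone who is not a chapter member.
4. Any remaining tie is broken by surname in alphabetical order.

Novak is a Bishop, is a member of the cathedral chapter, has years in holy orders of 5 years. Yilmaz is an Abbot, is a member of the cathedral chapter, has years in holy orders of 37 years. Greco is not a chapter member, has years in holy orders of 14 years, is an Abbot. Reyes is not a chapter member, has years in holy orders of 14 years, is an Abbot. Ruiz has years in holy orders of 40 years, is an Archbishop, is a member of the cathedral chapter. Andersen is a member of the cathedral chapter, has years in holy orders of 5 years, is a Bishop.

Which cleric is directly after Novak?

By dignity: Ruiz (Archbishop); then Andersen and Novak (Bishop); then Yilmaz, Greco and Reyes (Abbot).
Andersen and Novak both have years in holy orders 5 years, so the next rule applies.
Andersen and Novak are each a member of the cathedral chapter, so the next rule applies.
Among Andersen and Novak, alphabetically by surname: Andersen before Novak.
Among Yilmaz, Greco and Reyes, by years in holy orders (higher first): Yilmaz (37 years) before Greco and Reyes (14 years).
Greco and Reyes are each not a chapter member, so the next rule applies.
Among Greco and Reyes, alphabetically by surname: Greco before Reyes.
Order: Ruiz, Andersen, Novak, Yilmaz, Greco, Reyes.

Yilmaz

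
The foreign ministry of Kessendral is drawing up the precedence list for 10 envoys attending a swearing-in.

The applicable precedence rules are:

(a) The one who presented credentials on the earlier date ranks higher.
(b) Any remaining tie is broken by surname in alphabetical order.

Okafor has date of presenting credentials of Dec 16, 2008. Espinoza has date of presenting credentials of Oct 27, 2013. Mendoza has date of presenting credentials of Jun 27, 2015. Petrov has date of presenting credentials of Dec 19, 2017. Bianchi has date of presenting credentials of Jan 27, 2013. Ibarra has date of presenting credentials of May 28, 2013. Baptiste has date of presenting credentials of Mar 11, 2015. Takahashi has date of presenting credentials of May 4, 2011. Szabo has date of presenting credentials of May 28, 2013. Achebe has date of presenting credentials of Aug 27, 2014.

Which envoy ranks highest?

Okafor

By date of presenting credentials (earlier first): Okafor (Dec 16, 2008); then Takahashi (May 4, 2011); then Bianchi (Jan 27, 2013); then Ibarra and Szabo (both May 28, 2013); then Espinoza (Oct 27, 2013); then Achebe (Aug 27, 2014); then Baptiste (Mar 11, 2015); then Mendoza (Jun 27, 2015); then Petrov (Dec 19, 2017).
Among Ibarra and Szabo, alphabetically by surname: Ibarra before Szabo.
Order: Okafor, Takahashi, Bianchi, Ibarra, Szabo, Espinoza, Achebe, Baptiste, Mendoza, Petrov.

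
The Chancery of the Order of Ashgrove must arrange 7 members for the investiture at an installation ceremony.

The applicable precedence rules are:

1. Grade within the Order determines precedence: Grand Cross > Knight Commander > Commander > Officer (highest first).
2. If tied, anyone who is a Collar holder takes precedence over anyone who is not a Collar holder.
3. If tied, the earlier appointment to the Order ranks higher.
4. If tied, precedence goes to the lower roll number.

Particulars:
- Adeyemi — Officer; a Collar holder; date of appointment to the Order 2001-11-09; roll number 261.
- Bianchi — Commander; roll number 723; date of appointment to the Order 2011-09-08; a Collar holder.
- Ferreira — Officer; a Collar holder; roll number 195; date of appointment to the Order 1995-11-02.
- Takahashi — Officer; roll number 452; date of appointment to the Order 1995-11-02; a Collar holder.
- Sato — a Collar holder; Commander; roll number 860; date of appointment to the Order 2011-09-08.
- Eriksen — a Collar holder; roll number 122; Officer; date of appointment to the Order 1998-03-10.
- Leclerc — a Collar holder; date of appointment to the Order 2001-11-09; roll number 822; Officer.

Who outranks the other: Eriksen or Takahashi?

Takahashi

By grade within the Order: Bianchi and Sato (Commander); then Ferreira, Takahashi, Eriksen, Adeyemi and Leclerc (Officer).
Bianchi and Sato are each a Collar holder, so the next rule applies.
Bianchi and Sato both have date of appointment to the Order 2011-09-08, so the next rule applies.
Among Bianchi and Sato, by roll number (lower first): Bianchi (723) before Sato (860).
Ferreira, Takahashi, Eriksen, Adeyemi and Leclerc are each a Collar holder, so the next rule applies.
Among Ferreira, Takahashi, Eriksen, Adeyemi and Leclerc, by date of appointment to the Order (earlier first): Ferreira and Takahashi (1995-11-02) before Eriksen (1998-03-10) before Adeyemi and Leclerc (2001-11-09).
Among Ferreira and Takahashi, by roll number (lower first): Ferreira (195) before Takahashi (452).
Among Adeyemi and Leclerc, by roll number (lower first): Adeyemi (261) before Leclerc (822).
So Takahashi takes precedence.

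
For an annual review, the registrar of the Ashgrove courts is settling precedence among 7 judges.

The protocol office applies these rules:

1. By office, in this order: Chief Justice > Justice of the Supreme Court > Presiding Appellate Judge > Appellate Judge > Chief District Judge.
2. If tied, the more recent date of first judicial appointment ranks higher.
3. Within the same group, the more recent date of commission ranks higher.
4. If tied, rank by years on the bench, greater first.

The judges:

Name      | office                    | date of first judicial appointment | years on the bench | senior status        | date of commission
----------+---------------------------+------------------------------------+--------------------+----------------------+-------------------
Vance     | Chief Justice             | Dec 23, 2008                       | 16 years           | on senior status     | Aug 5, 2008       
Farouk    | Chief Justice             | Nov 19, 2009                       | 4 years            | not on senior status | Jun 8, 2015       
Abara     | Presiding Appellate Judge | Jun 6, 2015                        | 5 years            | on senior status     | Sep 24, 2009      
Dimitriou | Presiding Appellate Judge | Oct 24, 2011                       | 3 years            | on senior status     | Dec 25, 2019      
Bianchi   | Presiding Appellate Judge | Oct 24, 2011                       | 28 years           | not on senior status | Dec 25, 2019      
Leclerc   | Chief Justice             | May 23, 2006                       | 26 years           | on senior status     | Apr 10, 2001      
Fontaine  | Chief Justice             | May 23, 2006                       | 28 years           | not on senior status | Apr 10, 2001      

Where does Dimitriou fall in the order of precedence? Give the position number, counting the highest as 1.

By office: Farouk, Vance, Fontaine and Leclerc (Chief Justice); then Abara, Bianchi and Dimitriou (Presiding Appellate Judge).
Among Farouk, Vance, Fontaine and Leclerc, by date of first judicial appointment (later first): Farouk (Nov 19, 2009) before Vance (Dec 23, 2008) before Fontaine and Leclerc (May 23, 2006).
Fontaine and Leclerc both have date of commission Apr 10, 2001, so the next rule applies.
Among Fontaine and Leclerc, by years on the bench (higher first): Fontaine (28 years) before Leclerc (26 years).
Among Abara, Bianchi and Dimitriou, by date of first judicial appointment (later first): Abara (Jun 6, 2015) before Bianchi and Dimitriou (Oct 24, 2011).
Bianchi and Dimitriou both have date of commission Dec 25, 2019, so the next rule applies.
Among Bianchi and Dimitriou, by years on the bench (higher first): Bianchi (28 years) before Dimitriou (3 years).
Order: Farouk, Vance, Fontaine, Leclerc, Abara, Bianchi, Dimitriou. So position 7.

7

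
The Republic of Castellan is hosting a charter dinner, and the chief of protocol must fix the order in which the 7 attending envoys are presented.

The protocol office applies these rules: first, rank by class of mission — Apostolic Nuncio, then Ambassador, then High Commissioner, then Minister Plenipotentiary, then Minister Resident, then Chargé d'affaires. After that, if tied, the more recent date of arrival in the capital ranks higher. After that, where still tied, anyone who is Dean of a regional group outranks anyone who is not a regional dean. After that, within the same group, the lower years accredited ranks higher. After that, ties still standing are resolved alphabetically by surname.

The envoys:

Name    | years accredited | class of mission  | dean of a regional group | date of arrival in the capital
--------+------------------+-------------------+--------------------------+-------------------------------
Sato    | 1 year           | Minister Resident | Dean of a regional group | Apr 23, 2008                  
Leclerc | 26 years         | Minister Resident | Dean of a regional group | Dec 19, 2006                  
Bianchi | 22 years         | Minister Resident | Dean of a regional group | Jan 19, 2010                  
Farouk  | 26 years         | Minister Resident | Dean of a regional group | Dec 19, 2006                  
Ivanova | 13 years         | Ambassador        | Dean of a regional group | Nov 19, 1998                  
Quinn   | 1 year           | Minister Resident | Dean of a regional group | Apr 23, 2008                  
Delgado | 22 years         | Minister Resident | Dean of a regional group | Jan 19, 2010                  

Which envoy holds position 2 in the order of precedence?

By class of mission: Ivanova (Ambassador); then Bianchi, Delgado, Quinn, Sato, Farouk and Leclerc (Minister Resident).
Among Bianchi, Delgado, Quinn, Sato, Farouk and Leclerc, by date of arrival in the capital (later first): Bianchi and Delgado (Jan 19, 2010) before Quinn and Sato (Apr 23, 2008) before Farouk and Leclerc (Dec 19, 2006).
Bianchi and Delgado are each Dean of a regional group, so the next rule applies.
Bianchi and Delgado both have years accredited 22 years, so the next rule applies.
Among Bianchi and Delgado, alphabetically by surname: Bianchi before Delgado.
Quinn and Sato are each Dean of a regional group, so the next rule applies.
Quinn and Sato both have years accredited 1 year, so the next rule applies.
Among Quinn and Sato, alphabetically by surname: Quinn before Sato.
Farouk and Leclerc are each Dean of a regional group, so the next rule applies.
Farouk and Leclerc both have years accredited 26 years, so the next rule applies.
Among Farouk and Leclerc, alphabetically by surname: Farouk before Leclerc.
Order: Ivanova, Bianchi, Delgado, Quinn, Sato, Farouk, Leclerc.

Bianchi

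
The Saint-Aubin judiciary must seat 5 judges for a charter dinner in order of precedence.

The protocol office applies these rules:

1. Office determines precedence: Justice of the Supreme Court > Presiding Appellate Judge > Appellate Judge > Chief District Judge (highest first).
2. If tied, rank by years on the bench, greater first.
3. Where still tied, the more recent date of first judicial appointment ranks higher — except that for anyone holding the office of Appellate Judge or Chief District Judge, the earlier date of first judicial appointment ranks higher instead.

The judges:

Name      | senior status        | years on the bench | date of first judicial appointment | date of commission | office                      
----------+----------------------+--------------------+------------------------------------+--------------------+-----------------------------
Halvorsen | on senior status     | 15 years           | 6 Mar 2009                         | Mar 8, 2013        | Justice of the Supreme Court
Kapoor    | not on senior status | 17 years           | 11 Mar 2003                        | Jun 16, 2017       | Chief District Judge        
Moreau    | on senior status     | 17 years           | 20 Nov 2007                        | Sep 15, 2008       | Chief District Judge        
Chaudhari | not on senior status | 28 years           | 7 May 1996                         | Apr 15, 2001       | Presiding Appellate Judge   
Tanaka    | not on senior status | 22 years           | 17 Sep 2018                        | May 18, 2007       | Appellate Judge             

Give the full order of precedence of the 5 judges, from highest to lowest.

Halvorsen, Chaudhari, Tanaka, Kapoor, Moreau

By office: Halvorsen (Justice of the Supreme Court); then Chaudhari (Presiding Appellate Judge); then Tanaka (Appellate Judge); then Kapoor and Moreau (Chief District Judge).
Kapoor and Moreau both have years on the bench 17 years, so the next rule applies.
Among Kapoor and Moreau, by date of first judicial appointment (earlier first) (reversed rule for this group): Kapoor (11 Mar 2003) before Moreau (20 Nov 2007).
Full order: Halvorsen, Chaudhari, Tanaka, Kapoor, Moreau.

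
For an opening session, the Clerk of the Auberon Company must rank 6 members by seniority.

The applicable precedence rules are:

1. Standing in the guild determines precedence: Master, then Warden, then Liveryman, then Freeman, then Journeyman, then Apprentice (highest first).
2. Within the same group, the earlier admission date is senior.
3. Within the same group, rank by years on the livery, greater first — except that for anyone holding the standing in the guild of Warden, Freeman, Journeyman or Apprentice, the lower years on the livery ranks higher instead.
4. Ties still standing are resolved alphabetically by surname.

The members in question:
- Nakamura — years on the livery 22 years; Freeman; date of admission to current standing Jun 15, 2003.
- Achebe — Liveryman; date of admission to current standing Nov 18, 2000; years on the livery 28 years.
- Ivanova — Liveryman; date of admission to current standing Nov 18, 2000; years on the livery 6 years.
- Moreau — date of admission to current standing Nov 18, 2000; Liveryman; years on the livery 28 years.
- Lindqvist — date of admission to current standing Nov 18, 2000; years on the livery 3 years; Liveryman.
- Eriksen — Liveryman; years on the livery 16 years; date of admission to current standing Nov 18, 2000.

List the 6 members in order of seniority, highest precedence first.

By standing in the guild: Achebe, Moreau, Eriksen, Ivanova and Lindqvist (Liveryman); then Nakamura (Freeman).
Achebe, Moreau, Eriksen, Ivanova and Lindqvist all have date of admission to current standing Nov 18, 2000, so the next rule applies.
Among Achebe, Moreau, Eriksen, Ivanova and Lindqvist, by years on the livery (higher first): Achebe and Moreau (28 years) before Eriksen (16 years) before Ivanova (6 years) before Lindqvist (3 years).
Among Achebe and Moreau, alphabetically by surname: Achebe before Moreau.
Full order: Achebe, Moreau, Eriksen, Ivanova, Lindqvist, Nakamura.

Achebe, Moreau, Eriksen, Ivanova, Lindqvist, Nakamura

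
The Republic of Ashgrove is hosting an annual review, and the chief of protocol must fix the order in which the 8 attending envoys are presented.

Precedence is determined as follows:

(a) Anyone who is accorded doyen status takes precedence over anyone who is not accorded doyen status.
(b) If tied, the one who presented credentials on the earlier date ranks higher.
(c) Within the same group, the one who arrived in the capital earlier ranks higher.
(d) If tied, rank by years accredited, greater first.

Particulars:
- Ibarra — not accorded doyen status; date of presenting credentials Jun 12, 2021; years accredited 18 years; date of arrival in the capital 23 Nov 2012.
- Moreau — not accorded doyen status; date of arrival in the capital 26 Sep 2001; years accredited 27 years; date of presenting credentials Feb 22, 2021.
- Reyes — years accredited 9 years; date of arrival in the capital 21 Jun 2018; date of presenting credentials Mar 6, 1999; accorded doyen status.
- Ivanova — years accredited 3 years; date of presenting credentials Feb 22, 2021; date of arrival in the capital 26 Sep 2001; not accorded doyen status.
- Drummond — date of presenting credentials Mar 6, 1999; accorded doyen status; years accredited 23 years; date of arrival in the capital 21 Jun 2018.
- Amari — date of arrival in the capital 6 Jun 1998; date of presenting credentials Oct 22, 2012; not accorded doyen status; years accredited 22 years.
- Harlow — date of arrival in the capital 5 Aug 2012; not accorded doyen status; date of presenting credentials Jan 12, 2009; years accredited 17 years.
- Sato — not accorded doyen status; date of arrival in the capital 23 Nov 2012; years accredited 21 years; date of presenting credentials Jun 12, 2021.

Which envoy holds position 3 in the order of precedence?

By the first rule: Drummond and Reyes (both accorded doyen status); then Harlow, Amari, Moreau, Ivanova, Sato and Ibarra (each not accorded doyen status).
Drummond and Reyes both have date of presenting credentials Mar 6, 1999, so the next rule applies.
Drummond and Reyes both have date of arrival in the capital 21 Jun 2018, so the next rule applies.
Among Drummond and Reyes, by years accredited (higher first): Drummond (23 years) before Reyes (9 years).
Among Harlow, Amari, Moreau, Ivanova, Sato and Ibarra, by date of presenting credentials (earlier first): Harlow (Jan 12, 2009) before Amari (Oct 22, 2012) before Moreau and Ivanova (Feb 22, 2021) before Sato and Ibarra (Jun 12, 2021).
Moreau and Ivanova both have date of arrival in the capital 26 Sep 2001, so the next rule applies.
Among Moreau and Ivanova, by years accredited (higher first): Moreau (27 years) before Ivanova (3 years).
Sato and Ibarra both have date of arrival in the capital 23 Nov 2012, so the next rule applies.
Among Sato and Ibarra, by years accredited (higher first): Sato (21 years) before Ibarra (18 years).
Order: Drummond, Reyes, Harlow, Amari, Moreau, Ivanova, Sato, Ibarra.

Harlow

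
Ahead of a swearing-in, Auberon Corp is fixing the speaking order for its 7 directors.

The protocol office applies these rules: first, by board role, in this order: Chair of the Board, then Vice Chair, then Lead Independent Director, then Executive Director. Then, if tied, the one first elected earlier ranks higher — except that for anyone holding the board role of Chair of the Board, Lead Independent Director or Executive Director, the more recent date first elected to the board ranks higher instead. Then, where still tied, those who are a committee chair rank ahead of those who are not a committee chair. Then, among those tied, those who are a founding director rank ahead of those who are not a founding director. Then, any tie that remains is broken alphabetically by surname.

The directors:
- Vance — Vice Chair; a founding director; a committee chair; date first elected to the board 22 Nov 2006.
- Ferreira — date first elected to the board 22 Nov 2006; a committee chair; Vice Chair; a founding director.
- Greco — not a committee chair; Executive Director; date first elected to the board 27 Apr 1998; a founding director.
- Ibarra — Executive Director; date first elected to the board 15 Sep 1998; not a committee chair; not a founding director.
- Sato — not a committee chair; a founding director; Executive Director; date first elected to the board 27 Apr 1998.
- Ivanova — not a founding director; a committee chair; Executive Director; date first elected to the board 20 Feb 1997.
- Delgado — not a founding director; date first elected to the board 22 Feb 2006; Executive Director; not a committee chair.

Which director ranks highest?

By board role: Ferreira and Vance (Vice Chair); then Delgado, Ibarra, Greco, Sato and Ivanova (Executive Director).
Ferreira and Vance both have date first elected to the board 22 Nov 2006, so the next rule applies.
Ferreira and Vance are each a committee chair, so the next rule applies.
Ferreira and Vance are each a founding director, so the next rule applies.
Among Ferreira and Vance, alphabetically by surname: Ferreira before Vance.
Among Delgado, Ibarra, Greco, Sato and Ivanova, by date first elected to the board (later first) (reversed rule for this group): Delgado (22 Feb 2006) before Ibarra (15 Sep 1998) before Greco and Sato (27 Apr 1998) before Ivanova (20 Feb 1997).
Greco and Sato are each not a committee chair, so the next rule applies.
Greco and Sato are each a founding director, so the next rule applies.
Among Greco and Sato, alphabetically by surname: Greco before Sato.
Order: Ferreira, Vance, Delgado, Ibarra, Greco, Sato, Ivanova.

Ferreira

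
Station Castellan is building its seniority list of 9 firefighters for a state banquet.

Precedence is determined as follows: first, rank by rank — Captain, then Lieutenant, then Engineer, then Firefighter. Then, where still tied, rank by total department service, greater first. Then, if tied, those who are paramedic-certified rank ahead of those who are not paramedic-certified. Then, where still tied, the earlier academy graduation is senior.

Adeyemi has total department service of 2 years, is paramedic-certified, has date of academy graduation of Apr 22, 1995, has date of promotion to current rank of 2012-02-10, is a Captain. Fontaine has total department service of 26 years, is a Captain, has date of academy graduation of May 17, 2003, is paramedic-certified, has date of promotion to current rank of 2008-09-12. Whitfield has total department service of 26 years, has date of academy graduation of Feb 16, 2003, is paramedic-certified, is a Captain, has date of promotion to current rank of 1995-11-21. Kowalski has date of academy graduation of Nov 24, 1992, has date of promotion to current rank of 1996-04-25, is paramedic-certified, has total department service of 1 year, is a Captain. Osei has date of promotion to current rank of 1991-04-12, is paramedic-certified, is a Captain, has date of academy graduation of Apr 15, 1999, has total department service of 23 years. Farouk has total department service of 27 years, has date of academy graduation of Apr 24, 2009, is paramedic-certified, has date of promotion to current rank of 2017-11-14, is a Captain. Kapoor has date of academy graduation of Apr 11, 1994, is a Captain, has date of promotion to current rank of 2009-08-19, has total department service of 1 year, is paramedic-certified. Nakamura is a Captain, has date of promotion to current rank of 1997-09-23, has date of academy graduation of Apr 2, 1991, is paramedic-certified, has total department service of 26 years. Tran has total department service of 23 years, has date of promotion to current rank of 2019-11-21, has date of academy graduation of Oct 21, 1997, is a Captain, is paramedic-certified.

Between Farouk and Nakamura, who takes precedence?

Farouk

By rank: Farouk, Nakamura, Whitfield, Fontaine, Tran, Osei, Adeyemi, Kowalski and Kapoor (Captain).
Among Farouk, Nakamura, Whitfield, Fontaine, Tran, Osei, Adeyemi, Kowalski and Kapoor, by total department service (higher first): Farouk (27 years) before Nakamura, Whitfield and Fontaine (26 years) before Tran and Osei (23 years) before Adeyemi (2 years) before Kowalski and Kapoor (1 year).
Nakamura, Whitfield and Fontaine are each paramedic-certified, so the next rule applies.
Among Nakamura, Whitfield and Fontaine, by date of academy graduation (earlier first): Nakamura (Apr 2, 1991) before Whitfield (Feb 16, 2003) before Fontaine (May 17, 2003).
Tran and Osei are each paramedic-certified, so the next rule applies.
Among Tran and Osei, by date of academy graduation (earlier first): Tran (Oct 21, 1997) before Osei (Apr 15, 1999).
Kowalski and Kapoor are each paramedic-certified, so the next rule applies.
Among Kowalski and Kapoor, by date of academy graduation (earlier first): Kowalski (Nov 24, 1992) before Kapoor (Apr 11, 1994).
So Farouk takes precedence.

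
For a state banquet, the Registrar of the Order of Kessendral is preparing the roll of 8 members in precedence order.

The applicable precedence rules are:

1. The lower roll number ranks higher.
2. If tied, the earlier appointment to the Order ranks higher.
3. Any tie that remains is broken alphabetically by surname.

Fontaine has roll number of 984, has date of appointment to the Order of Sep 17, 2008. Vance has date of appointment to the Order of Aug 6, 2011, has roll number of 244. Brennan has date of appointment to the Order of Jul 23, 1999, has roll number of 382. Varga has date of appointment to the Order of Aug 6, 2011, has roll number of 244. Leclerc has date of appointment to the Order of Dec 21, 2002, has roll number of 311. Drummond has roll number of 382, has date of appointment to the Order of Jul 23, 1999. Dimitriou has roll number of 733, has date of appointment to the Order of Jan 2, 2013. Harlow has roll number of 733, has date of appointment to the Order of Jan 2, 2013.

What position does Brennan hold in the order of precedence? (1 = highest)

By roll number (lower first): Vance and Varga (both 244); then Leclerc (311); then Brennan and Drummond (both 382); then Dimitriou and Harlow (both 733); then Fontaine (984).
Vance and Varga both have date of appointment to the Order Aug 6, 2011, so the next rule applies.
Among Vance and Varga, alphabetically by surname: Vance before Varga.
Brennan and Drummond both have date of appointment to the Order Jul 23, 1999, so the next rule applies.
Among Brennan and Drummond, alphabetically by surname: Brennan before Drummond.
Dimitriou and Harlow both have date of appointment to the Order Jan 2, 2013, so the next rule applies.
Among Dimitriou and Harlow, alphabetically by surname: Dimitriou before Harlow.
Order: Vance, Varga, Leclerc, Brennan, Drummond, Dimitriou, Harlow, Fontaine. So position 4.

4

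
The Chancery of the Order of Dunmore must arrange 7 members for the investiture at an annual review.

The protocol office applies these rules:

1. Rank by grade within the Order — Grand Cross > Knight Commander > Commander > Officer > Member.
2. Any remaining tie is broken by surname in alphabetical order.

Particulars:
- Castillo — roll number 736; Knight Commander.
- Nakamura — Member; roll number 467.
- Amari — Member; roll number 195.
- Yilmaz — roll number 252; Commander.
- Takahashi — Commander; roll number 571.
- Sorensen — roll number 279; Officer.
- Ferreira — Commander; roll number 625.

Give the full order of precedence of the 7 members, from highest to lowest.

Castillo, Ferreira, Takahashi, Yilmaz, Sorensen, Amari, Nakamura

By grade within the Order: Castillo (Knight Commander); then Ferreira, Takahashi and Yilmaz (Commander); then Sorensen (Officer); then Amari and Nakamura (Member).
Among Ferreira, Takahashi and Yilmaz, alphabetically by surname: Ferreira before Takahashi before Yilmaz.
Among Amari and Nakamura, alphabetically by surname: Amari before Nakamura.
Full order: Castillo, Ferreira, Takahashi, Yilmaz, Sorensen, Amari, Nakamura.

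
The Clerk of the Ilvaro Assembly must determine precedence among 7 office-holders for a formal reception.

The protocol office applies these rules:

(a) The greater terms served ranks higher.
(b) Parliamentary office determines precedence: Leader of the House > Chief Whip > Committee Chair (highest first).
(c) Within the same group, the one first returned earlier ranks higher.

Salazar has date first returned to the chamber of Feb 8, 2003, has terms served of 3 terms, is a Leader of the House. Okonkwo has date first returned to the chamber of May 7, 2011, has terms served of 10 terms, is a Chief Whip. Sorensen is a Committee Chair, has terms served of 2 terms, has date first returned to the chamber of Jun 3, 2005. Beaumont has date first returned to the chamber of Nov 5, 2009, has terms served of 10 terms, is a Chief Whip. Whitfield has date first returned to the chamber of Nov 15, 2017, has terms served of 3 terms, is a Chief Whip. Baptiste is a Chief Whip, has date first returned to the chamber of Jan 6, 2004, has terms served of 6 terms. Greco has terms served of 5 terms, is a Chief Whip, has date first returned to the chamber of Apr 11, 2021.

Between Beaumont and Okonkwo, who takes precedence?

By terms served (higher first): Beaumont and Okonkwo (both 10 terms); then Baptiste (6 terms); then Greco (5 terms); then Salazar and Whitfield (both 3 terms); then Sorensen (2 terms).
Beaumont and Okonkwo are each Chief Whip, so the next rule applies.
Among Beaumont and Okonkwo, by date first returned to the chamber (earlier first): Beaumont (Nov 5, 2009) before Okonkwo (May 7, 2011).
Among Salazar and Whitfield, by parliamentary office: Salazar (Leader of the House) before Whitfield (Chief Whip).
So Beaumont takes precedence.

Beaumont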